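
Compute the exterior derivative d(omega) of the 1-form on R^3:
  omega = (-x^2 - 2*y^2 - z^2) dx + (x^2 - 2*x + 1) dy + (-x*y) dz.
d(omega) = (2*x + 4*y - 2) dx ∧ dy + (-y + 2*z) dx ∧ dz + (-x) dy ∧ dz

For a 1-form omega = sum_i f_i dx_i, the exterior derivative is
  d(omega) = sum_{i < j} (∂f_j/∂x_i - ∂f_i/∂x_j) dx_i ∧ dx_j.
  coefficient of dx ∧ dy: ∂f_2/∂x - ∂f_1/∂y = ∂(x^2 - 2*x + 1)/∂x - ∂(-x^2 - 2*y^2 - z^2)/∂y = 2*x + 4*y - 2
  coefficient of dx ∧ dz: ∂f_3/∂x - ∂f_1/∂z = ∂(-x*y)/∂x - ∂(-x^2 - 2*y^2 - z^2)/∂z = -y + 2*z
  coefficient of dy ∧ dz: ∂f_3/∂y - ∂f_2/∂z = ∂(-x*y)/∂y - ∂(x^2 - 2*x + 1)/∂z = -x
Assembling: d(omega) = (2*x + 4*y - 2) dx ∧ dy + (-y + 2*z) dx ∧ dz + (-x) dy ∧ dz.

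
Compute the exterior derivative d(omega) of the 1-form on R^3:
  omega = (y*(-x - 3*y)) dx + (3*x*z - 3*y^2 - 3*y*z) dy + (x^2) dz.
d(omega) = (x + 6*y + 3*z) dx ∧ dy + (2*x) dx ∧ dz + (-3*x + 3*y) dy ∧ dz

For a 1-form omega = sum_i f_i dx_i, the exterior derivative is
  d(omega) = sum_{i < j} (∂f_j/∂x_i - ∂f_i/∂x_j) dx_i ∧ dx_j.
  coefficient of dx ∧ dy: ∂f_2/∂x - ∂f_1/∂y = ∂(3*x*z - 3*y^2 - 3*y*z)/∂x - ∂(y*(-x - 3*y))/∂y = x + 6*y + 3*z
  coefficient of dx ∧ dz: ∂f_3/∂x - ∂f_1/∂z = ∂(x^2)/∂x - ∂(y*(-x - 3*y))/∂z = 2*x
  coefficient of dy ∧ dz: ∂f_3/∂y - ∂f_2/∂z = ∂(x^2)/∂y - ∂(3*x*z - 3*y^2 - 3*y*z)/∂z = -3*x + 3*y
Assembling: d(omega) = (x + 6*y + 3*z) dx ∧ dy + (2*x) dx ∧ dz + (-3*x + 3*y) dy ∧ dz.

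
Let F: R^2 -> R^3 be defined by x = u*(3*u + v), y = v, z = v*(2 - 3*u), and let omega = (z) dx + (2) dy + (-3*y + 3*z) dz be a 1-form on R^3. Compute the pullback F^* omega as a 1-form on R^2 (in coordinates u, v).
F^* omega = (v*(-18*u^2 + 24*u*v + 12*u - 7*v)) du + (24*u^2*v - 25*u*v + 6*v + 2) dv

Using F^*(f dg) = (f ∘ F) d(g ∘ F), substitute each coordinate x_i by F_i(u, v) in f_i, and replace dx_i by d F_i = (∂F_i/∂u) du + (∂F_i/∂v) dv.
  For the x component: f_1(F) = v*(2 - 3*u); d F_1 = (6*u + v) du + (u) dv
  For the y component: f_2(F) = 2; d F_2 = (0) du + (1) dv
  For the z component: f_3(F) = 3*v*(1 - 3*u); d F_3 = (-3*v) du + (2 - 3*u) dv
Combining and collecting du, dv coefficients:
  coeff of du: v*(-18*u^2 + 24*u*v + 12*u - 7*v)
  coeff of dv: 24*u^2*v - 25*u*v + 6*v + 2
F^* omega = (v*(-18*u^2 + 24*u*v + 12*u - 7*v)) du + (24*u^2*v - 25*u*v + 6*v + 2) dv.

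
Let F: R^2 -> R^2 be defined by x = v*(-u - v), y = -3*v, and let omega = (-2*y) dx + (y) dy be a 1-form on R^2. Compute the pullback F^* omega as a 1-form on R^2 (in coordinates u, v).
F^* omega = (-6*v^2) du + (3*v*(-2*u - 4*v + 3)) dv

Using F^*(f dg) = (f ∘ F) d(g ∘ F), substitute each coordinate x_i by F_i(u, v) in f_i, and replace dx_i by d F_i = (∂F_i/∂u) du + (∂F_i/∂v) dv.
  For the x component: f_1(F) = 6*v; d F_1 = (-v) du + (-u - 2*v) dv
  For the y component: f_2(F) = -3*v; d F_2 = (0) du + (-3) dv
Combining and collecting du, dv coefficients:
  coeff of du: -6*v^2
  coeff of dv: 3*v*(-2*u - 4*v + 3)
F^* omega = (-6*v^2) du + (3*v*(-2*u - 4*v + 3)) dv.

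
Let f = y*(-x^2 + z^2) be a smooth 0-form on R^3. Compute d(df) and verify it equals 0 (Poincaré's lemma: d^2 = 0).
d(df) = 0

Step 1: df = sum_i (∂f/∂x_i) dx_i = (-2*x*y) dx + (-x^2 + z^2) dy + (2*y*z) dz.
Step 2: Apply d again. Using the 1-form formula, the coefficient of dx ∧ dy in d(df) is ∂^2 f/∂x ∂y - ∂^2 f/∂y ∂x = (-2*x) - (-2*x) = 0 (equality of mixed partials for smooth f).
Similarly for dx ∧ dz and dy ∧ dz — all coefficients vanish. So d(df) = 0.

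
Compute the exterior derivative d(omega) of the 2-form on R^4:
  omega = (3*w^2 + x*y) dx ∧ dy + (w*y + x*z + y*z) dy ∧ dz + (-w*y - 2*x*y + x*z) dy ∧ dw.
d(omega) = (6*w - 2*y + z) dx ∧ dy ∧ dw + (z) dx ∧ dy ∧ dz + (-x + y) dy ∧ dz ∧ dw

For a 2-form omega = sum_{i<j} g_{ij} dx_i ∧ dx_j, the exterior derivative is
  d(omega) = sum_{i<j} d(g_{ij}) ∧ dx_i ∧ dx_j = sum_{i<j, k} (∂g_{ij}/∂x_k) dx_k ∧ dx_i ∧ dx_j.
Expand each term, using dx_k ∧ dx_i ∧ dx_j = sgn(permutation) dx_{(a)} ∧ dx_{(b)} ∧ dx_{(c)} with (a < b < c) sorted:
  d(3*w^2 + x*y) includes (∂/∂w)(3*w^2 + x*y) dw = (6*w) dw, which multiplied by dx ∧ dy gives (6*w) dx ∧ dy ∧ dw
  d(w*y + x*z + y*z) includes (∂/∂x)(w*y + x*z + y*z) dx = (z) dx, which multiplied by dy ∧ dz gives (z) dx ∧ dy ∧ dz
  d(w*y + x*z + y*z) includes (∂/∂w)(w*y + x*z + y*z) dw = (y) dw, which multiplied by dy ∧ dz gives (y) dy ∧ dz ∧ dw
  d(-w*y - 2*x*y + x*z) includes (∂/∂x)(-w*y - 2*x*y + x*z) dx = (-2*y + z) dx, which multiplied by dy ∧ dw gives (-2*y + z) dx ∧ dy ∧ dw
  d(-w*y - 2*x*y + x*z) includes (∂/∂z)(-w*y - 2*x*y + x*z) dz = (x) dz, which multiplied by dy ∧ dw gives (-x) dy ∧ dz ∧ dw
Collecting like 3-forms: d(omega) = (6*w - 2*y + z) dx ∧ dy ∧ dw + (z) dx ∧ dy ∧ dz + (-x + y) dy ∧ dz ∧ dw.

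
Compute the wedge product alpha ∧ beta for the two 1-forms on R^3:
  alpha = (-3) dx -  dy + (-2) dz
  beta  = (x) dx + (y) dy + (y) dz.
alpha ∧ beta = (x - 3*y) dx ∧ dy + (2*x - 3*y) dx ∧ dz + (y) dy ∧ dz

Distribute the wedge, using dx_i ∧ dx_j = -dx_j ∧ dx_i and dx_i ∧ dx_i = 0. For each pair (i, j) with i < j, the coefficient of dx_i ∧ dx_j in alpha ∧ beta is (alpha_i * beta_j - alpha_j * beta_i). Collecting: alpha ∧ beta = (x - 3*y) dx ∧ dy + (2*x - 3*y) dx ∧ dz + (y) dy ∧ dz.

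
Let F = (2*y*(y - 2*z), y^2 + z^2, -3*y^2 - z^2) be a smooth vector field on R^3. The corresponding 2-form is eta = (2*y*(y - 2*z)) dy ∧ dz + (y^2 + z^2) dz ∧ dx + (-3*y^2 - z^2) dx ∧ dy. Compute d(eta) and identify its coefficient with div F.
d(eta) = (2*y - 2*z) dx ∧ dy ∧ dz; div F = 2*y - 2*z

For a 2-form in R^3 of the form above, applying d gives a 3-form with coefficient ∂P/∂x + ∂Q/∂y + ∂R/∂z:
  ∂P/∂x = 0
  ∂Q/∂y = 2*y
  ∂R/∂z = -2*z
Sum = 2*y - 2*z, which is exactly div F.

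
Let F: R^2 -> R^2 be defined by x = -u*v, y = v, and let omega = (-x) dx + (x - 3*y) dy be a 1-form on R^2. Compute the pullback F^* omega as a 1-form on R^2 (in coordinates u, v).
F^* omega = (-u*v^2) du + (v*(-u^2 - u - 3)) dv

Using F^*(f dg) = (f ∘ F) d(g ∘ F), substitute each coordinate x_i by F_i(u, v) in f_i, and replace dx_i by d F_i = (∂F_i/∂u) du + (∂F_i/∂v) dv.
  For the x component: f_1(F) = u*v; d F_1 = (-v) du + (-u) dv
  For the y component: f_2(F) = v*(-u - 3); d F_2 = (0) du + (1) dv
Combining and collecting du, dv coefficients:
  coeff of du: -u*v^2
  coeff of dv: v*(-u^2 - u - 3)
F^* omega = (-u*v^2) du + (v*(-u^2 - u - 3)) dv.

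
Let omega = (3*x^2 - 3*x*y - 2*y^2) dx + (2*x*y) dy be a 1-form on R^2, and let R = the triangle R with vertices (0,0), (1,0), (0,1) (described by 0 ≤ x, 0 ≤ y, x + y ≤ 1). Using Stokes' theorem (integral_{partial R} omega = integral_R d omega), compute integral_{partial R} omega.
integral_(partial R) omega = 3/2

Stokes: integral_partial_R omega = integral_R d omega with d omega = (∂Q/∂x - ∂P/∂y) dx ∧ dy.
  ∂Q/∂x = 2*y
  ∂P/∂y = -3*x - 4*y
  integrand = ∂Q/∂x - ∂P/∂y = 3*x + 6*y.
Integrating over R: integral_0^1 integral_0^{1-x} (3*x + 6*y) dy dx = 3/2.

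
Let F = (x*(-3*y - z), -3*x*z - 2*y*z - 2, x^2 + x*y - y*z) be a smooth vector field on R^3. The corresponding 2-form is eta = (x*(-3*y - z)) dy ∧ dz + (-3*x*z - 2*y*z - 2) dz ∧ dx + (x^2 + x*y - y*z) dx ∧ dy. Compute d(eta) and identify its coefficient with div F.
d(eta) = (-4*y - 3*z) dx ∧ dy ∧ dz; div F = -4*y - 3*z

For a 2-form in R^3 of the form above, applying d gives a 3-form with coefficient ∂P/∂x + ∂Q/∂y + ∂R/∂z:
  ∂P/∂x = -3*y - z
  ∂Q/∂y = -2*z
  ∂R/∂z = -y
Sum = -4*y - 3*z, which is exactly div F.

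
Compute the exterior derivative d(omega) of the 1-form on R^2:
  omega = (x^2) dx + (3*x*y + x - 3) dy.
d(omega) = (3*y + 1) dx ∧ dy

For a 1-form omega = sum_i f_i dx_i, the exterior derivative is
  d(omega) = sum_{i < j} (∂f_j/∂x_i - ∂f_i/∂x_j) dx_i ∧ dx_j.
  coefficient of dx ∧ dy: ∂f_2/∂x - ∂f_1/∂y = ∂(3*x*y + x - 3)/∂x - ∂(x^2)/∂y = 3*y + 1
Assembling: d(omega) = (3*y + 1) dx ∧ dy.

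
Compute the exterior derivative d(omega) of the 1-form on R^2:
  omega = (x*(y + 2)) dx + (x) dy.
d(omega) = (1 - x) dx ∧ dy

For a 1-form omega = sum_i f_i dx_i, the exterior derivative is
  d(omega) = sum_{i < j} (∂f_j/∂x_i - ∂f_i/∂x_j) dx_i ∧ dx_j.
  coefficient of dx ∧ dy: ∂f_2/∂x - ∂f_1/∂y = ∂(x)/∂x - ∂(x*(y + 2))/∂y = 1 - x
Assembling: d(omega) = (1 - x) dx ∧ dy.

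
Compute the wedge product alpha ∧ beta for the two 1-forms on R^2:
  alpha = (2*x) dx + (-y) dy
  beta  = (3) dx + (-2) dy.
alpha ∧ beta = (-4*x + 3*y) dx ∧ dy

Distribute the wedge, using dx_i ∧ dx_j = -dx_j ∧ dx_i and dx_i ∧ dx_i = 0. For each pair (i, j) with i < j, the coefficient of dx_i ∧ dx_j in alpha ∧ beta is (alpha_i * beta_j - alpha_j * beta_i). Collecting: alpha ∧ beta = (-4*x + 3*y) dx ∧ dy.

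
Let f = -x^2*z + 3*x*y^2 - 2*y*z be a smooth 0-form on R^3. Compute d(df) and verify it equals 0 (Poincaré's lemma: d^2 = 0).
d(df) = 0

Step 1: df = sum_i (∂f/∂x_i) dx_i = (-2*x*z + 3*y^2) dx + (6*x*y - 2*z) dy + (-x^2 - 2*y) dz.
Step 2: Apply d again. Using the 1-form formula, the coefficient of dx ∧ dy in d(df) is ∂^2 f/∂x ∂y - ∂^2 f/∂y ∂x = (6*y) - (6*y) = 0 (equality of mixed partials for smooth f).
Similarly for dx ∧ dz and dy ∧ dz — all coefficients vanish. So d(df) = 0.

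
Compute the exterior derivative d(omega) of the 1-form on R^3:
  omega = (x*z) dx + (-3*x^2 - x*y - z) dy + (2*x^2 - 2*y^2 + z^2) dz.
d(omega) = (-6*x - y) dx ∧ dy + (3*x) dx ∧ dz + (1 - 4*y) dy ∧ dz

For a 1-form omega = sum_i f_i dx_i, the exterior derivative is
  d(omega) = sum_{i < j} (∂f_j/∂x_i - ∂f_i/∂x_j) dx_i ∧ dx_j.
  coefficient of dx ∧ dy: ∂f_2/∂x - ∂f_1/∂y = ∂(-3*x^2 - x*y - z)/∂x - ∂(x*z)/∂y = -6*x - y
  coefficient of dx ∧ dz: ∂f_3/∂x - ∂f_1/∂z = ∂(2*x^2 - 2*y^2 + z^2)/∂x - ∂(x*z)/∂z = 3*x
  coefficient of dy ∧ dz: ∂f_3/∂y - ∂f_2/∂z = ∂(2*x^2 - 2*y^2 + z^2)/∂y - ∂(-3*x^2 - x*y - z)/∂z = 1 - 4*y
Assembling: d(omega) = (-6*x - y) dx ∧ dy + (3*x) dx ∧ dz + (1 - 4*y) dy ∧ dz.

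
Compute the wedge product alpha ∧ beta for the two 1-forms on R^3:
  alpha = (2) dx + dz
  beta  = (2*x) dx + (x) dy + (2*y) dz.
alpha ∧ beta = (2*x) dx ∧ dy + (-2*x + 4*y) dx ∧ dz + (-x) dy ∧ dz

Distribute the wedge, using dx_i ∧ dx_j = -dx_j ∧ dx_i and dx_i ∧ dx_i = 0. For each pair (i, j) with i < j, the coefficient of dx_i ∧ dx_j in alpha ∧ beta is (alpha_i * beta_j - alpha_j * beta_i). Collecting: alpha ∧ beta = (2*x) dx ∧ dy + (-2*x + 4*y) dx ∧ dz + (-x) dy ∧ dz.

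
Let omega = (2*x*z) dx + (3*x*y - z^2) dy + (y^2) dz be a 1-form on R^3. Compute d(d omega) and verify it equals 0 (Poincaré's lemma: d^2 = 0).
d(d omega) = 0

Step 1: d omega = sum_{i<j} (∂f_j/∂x_i - ∂f_i/∂x_j) dx_i ∧ dx_j:
  coeff of dx ∧ dy: 3*y
  coeff of dx ∧ dz: -2*x
  coeff of dy ∧ dz: 2*y + 2*z
Step 2: Apply d again to each 2-form coefficient. The only possible 3-form in R^3 is dx ∧ dy ∧ dz, with coefficient
  ∂(coeff of dy∧dz)/∂x - ∂(coeff of dx∧dz)/∂y + ∂(coeff of dx∧dy)/∂z
  = ∂/∂x (2*y + 2*z) - ∂/∂y (-2*x) + ∂/∂z (3*y).
Each of these terms simplifies to sums of mixed partials that cancel in pairs. The result is 0 (by equality of mixed partials for smooth functions — Schwarz / Clairaut).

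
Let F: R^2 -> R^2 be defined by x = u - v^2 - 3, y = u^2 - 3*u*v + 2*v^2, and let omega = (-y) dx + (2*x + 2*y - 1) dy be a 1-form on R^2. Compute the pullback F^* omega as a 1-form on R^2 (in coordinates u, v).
F^* omega = (4*u^3 - 18*u^2*v + 3*u^2 + 22*u*v^2 - 3*u*v - 14*u - 6*v^3 - 2*v^2 + 21*v) du + (-6*u^3 + 28*u^2*v - 6*u^2 - 36*u*v^2 + 8*u*v + 21*u + 12*v^3 - 28*v) dv

Using F^*(f dg) = (f ∘ F) d(g ∘ F), substitute each coordinate x_i by F_i(u, v) in f_i, and replace dx_i by d F_i = (∂F_i/∂u) du + (∂F_i/∂v) dv.
  For the x component: f_1(F) = -u^2 + 3*u*v - 2*v^2; d F_1 = (1) du + (-2*v) dv
  For the y component: f_2(F) = 2*u^2 - 6*u*v + 2*u + 2*v^2 - 7; d F_2 = (2*u - 3*v) du + (-3*u + 4*v) dv
Combining and collecting du, dv coefficients:
  coeff of du: 4*u^3 - 18*u^2*v + 3*u^2 + 22*u*v^2 - 3*u*v - 14*u - 6*v^3 - 2*v^2 + 21*v
  coeff of dv: -6*u^3 + 28*u^2*v - 6*u^2 - 36*u*v^2 + 8*u*v + 21*u + 12*v^3 - 28*v
F^* omega = (4*u^3 - 18*u^2*v + 3*u^2 + 22*u*v^2 - 3*u*v - 14*u - 6*v^3 - 2*v^2 + 21*v) du + (-6*u^3 + 28*u^2*v - 6*u^2 - 36*u*v^2 + 8*u*v + 21*u + 12*v^3 - 28*v) dv.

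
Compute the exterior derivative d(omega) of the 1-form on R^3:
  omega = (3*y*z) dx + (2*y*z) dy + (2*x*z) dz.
d(omega) = (-3*z) dx ∧ dy + (-3*y + 2*z) dx ∧ dz + (-2*y) dy ∧ dz

For a 1-form omega = sum_i f_i dx_i, the exterior derivative is
  d(omega) = sum_{i < j} (∂f_j/∂x_i - ∂f_i/∂x_j) dx_i ∧ dx_j.
  coefficient of dx ∧ dy: ∂f_2/∂x - ∂f_1/∂y = ∂(2*y*z)/∂x - ∂(3*y*z)/∂y = -3*z
  coefficient of dx ∧ dz: ∂f_3/∂x - ∂f_1/∂z = ∂(2*x*z)/∂x - ∂(3*y*z)/∂z = -3*y + 2*z
  coefficient of dy ∧ dz: ∂f_3/∂y - ∂f_2/∂z = ∂(2*x*z)/∂y - ∂(2*y*z)/∂z = -2*y
Assembling: d(omega) = (-3*z) dx ∧ dy + (-3*y + 2*z) dx ∧ dz + (-2*y) dy ∧ dz.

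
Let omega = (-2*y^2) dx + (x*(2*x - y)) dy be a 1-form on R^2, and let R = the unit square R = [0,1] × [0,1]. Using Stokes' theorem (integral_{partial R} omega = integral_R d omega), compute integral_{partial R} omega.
integral_(partial R) omega = 7/2

Stokes: integral_partial_R omega = integral_R d omega with d omega = (∂Q/∂x - ∂P/∂y) dx ∧ dy.
  ∂Q/∂x = 4*x - y
  ∂P/∂y = -4*y
  integrand = ∂Q/∂x - ∂P/∂y = 4*x + 3*y.
Integrating over R: integral_0^1 integral_0^1 (4*x + 3*y) dx dy = 7/2.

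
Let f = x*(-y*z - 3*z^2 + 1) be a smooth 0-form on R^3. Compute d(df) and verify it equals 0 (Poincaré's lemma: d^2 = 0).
d(df) = 0

Step 1: df = sum_i (∂f/∂x_i) dx_i = (-y*z - 3*z^2 + 1) dx + (-x*z) dy + (x*(-y - 6*z)) dz.
Step 2: Apply d again. Using the 1-form formula, the coefficient of dx ∧ dy in d(df) is ∂^2 f/∂x ∂y - ∂^2 f/∂y ∂x = (-z) - (-z) = 0 (equality of mixed partials for smooth f).
Similarly for dx ∧ dz and dy ∧ dz — all coefficients vanish. So d(df) = 0.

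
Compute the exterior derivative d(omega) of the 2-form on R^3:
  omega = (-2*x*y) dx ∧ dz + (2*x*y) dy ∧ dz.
d(omega) = (2*x + 2*y) dx ∧ dy ∧ dz

For a 2-form omega = sum_{i<j} g_{ij} dx_i ∧ dx_j, the exterior derivative is
  d(omega) = sum_{i<j} d(g_{ij}) ∧ dx_i ∧ dx_j = sum_{i<j, k} (∂g_{ij}/∂x_k) dx_k ∧ dx_i ∧ dx_j.
Expand each term, using dx_k ∧ dx_i ∧ dx_j = sgn(permutation) dx_{(a)} ∧ dx_{(b)} ∧ dx_{(c)} with (a < b < c) sorted:
  d(-2*x*y) includes (∂/∂y)(-2*x*y) dy = (-2*x) dy, which multiplied by dx ∧ dz gives (2*x) dx ∧ dy ∧ dz
  d(2*x*y) includes (∂/∂x)(2*x*y) dx = (2*y) dx, which multiplied by dy ∧ dz gives (2*y) dx ∧ dy ∧ dz
Collecting like 3-forms: d(omega) = (2*x + 2*y) dx ∧ dy ∧ dz.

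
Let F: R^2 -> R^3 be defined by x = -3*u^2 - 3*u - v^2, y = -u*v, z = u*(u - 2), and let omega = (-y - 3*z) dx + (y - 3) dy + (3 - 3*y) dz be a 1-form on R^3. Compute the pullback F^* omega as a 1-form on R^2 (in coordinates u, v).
F^* omega = (18*u^3 - 27*u^2 + u*v^2 - 9*u*v - 12*u + 3*v - 6) du + (u*(7*u*v - 2*v^2 - 12*v + 3)) dv

Using F^*(f dg) = (f ∘ F) d(g ∘ F), substitute each coordinate x_i by F_i(u, v) in f_i, and replace dx_i by d F_i = (∂F_i/∂u) du + (∂F_i/∂v) dv.
  For the x component: f_1(F) = u*(-3*u + v + 6); d F_1 = (-6*u - 3) du + (-2*v) dv
  For the y component: f_2(F) = -u*v - 3; d F_2 = (-v) du + (-u) dv
  For the z component: f_3(F) = 3*u*v + 3; d F_3 = (2*u - 2) du + (0) dv
Combining and collecting du, dv coefficients:
  coeff of du: 18*u^3 - 27*u^2 + u*v^2 - 9*u*v - 12*u + 3*v - 6
  coeff of dv: u*(7*u*v - 2*v^2 - 12*v + 3)
F^* omega = (18*u^3 - 27*u^2 + u*v^2 - 9*u*v - 12*u + 3*v - 6) du + (u*(7*u*v - 2*v^2 - 12*v + 3)) dv.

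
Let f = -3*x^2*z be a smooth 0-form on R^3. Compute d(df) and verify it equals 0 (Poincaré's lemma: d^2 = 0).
d(df) = 0

Step 1: df = sum_i (∂f/∂x_i) dx_i = (-6*x*z) dx + (0) dy + (-3*x^2) dz.
Step 2: Apply d again. Using the 1-form formula, the coefficient of dx ∧ dy in d(df) is ∂^2 f/∂x ∂y - ∂^2 f/∂y ∂x = (0) - (0) = 0 (equality of mixed partials for smooth f).
Similarly for dx ∧ dz and dy ∧ dz — all coefficients vanish. So d(df) = 0.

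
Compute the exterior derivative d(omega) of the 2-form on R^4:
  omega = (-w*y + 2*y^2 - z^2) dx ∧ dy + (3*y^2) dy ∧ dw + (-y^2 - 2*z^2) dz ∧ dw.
d(omega) = (-2*z) dx ∧ dy ∧ dz + (-y) dx ∧ dy ∧ dw + (-2*y) dy ∧ dz ∧ dw

For a 2-form omega = sum_{i<j} g_{ij} dx_i ∧ dx_j, the exterior derivative is
  d(omega) = sum_{i<j} d(g_{ij}) ∧ dx_i ∧ dx_j = sum_{i<j, k} (∂g_{ij}/∂x_k) dx_k ∧ dx_i ∧ dx_j.
Expand each term, using dx_k ∧ dx_i ∧ dx_j = sgn(permutation) dx_{(a)} ∧ dx_{(b)} ∧ dx_{(c)} with (a < b < c) sorted:
  d(-w*y + 2*y^2 - z^2) includes (∂/∂z)(-w*y + 2*y^2 - z^2) dz = (-2*z) dz, which multiplied by dx ∧ dy gives (-2*z) dx ∧ dy ∧ dz
  d(-w*y + 2*y^2 - z^2) includes (∂/∂w)(-w*y + 2*y^2 - z^2) dw = (-y) dw, which multiplied by dx ∧ dy gives (-y) dx ∧ dy ∧ dw
  d(-y^2 - 2*z^2) includes (∂/∂y)(-y^2 - 2*z^2) dy = (-2*y) dy, which multiplied by dz ∧ dw gives (-2*y) dy ∧ dz ∧ dw
Collecting like 3-forms: d(omega) = (-2*z) dx ∧ dy ∧ dz + (-y) dx ∧ dy ∧ dw + (-2*y) dy ∧ dz ∧ dw.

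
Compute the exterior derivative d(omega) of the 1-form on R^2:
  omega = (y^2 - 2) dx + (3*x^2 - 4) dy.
d(omega) = (6*x - 2*y) dx ∧ dy

For a 1-form omega = sum_i f_i dx_i, the exterior derivative is
  d(omega) = sum_{i < j} (∂f_j/∂x_i - ∂f_i/∂x_j) dx_i ∧ dx_j.
  coefficient of dx ∧ dy: ∂f_2/∂x - ∂f_1/∂y = ∂(3*x^2 - 4)/∂x - ∂(y^2 - 2)/∂y = 6*x - 2*y
Assembling: d(omega) = (6*x - 2*y) dx ∧ dy.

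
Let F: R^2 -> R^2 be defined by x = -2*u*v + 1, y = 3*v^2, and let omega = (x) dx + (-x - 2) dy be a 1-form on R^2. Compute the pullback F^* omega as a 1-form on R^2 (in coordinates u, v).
F^* omega = (2*v*(2*u*v - 1)) du + (4*u^2*v + 12*u*v^2 - 2*u - 18*v) dv

Using F^*(f dg) = (f ∘ F) d(g ∘ F), substitute each coordinate x_i by F_i(u, v) in f_i, and replace dx_i by d F_i = (∂F_i/∂u) du + (∂F_i/∂v) dv.
  For the x component: f_1(F) = -2*u*v + 1; d F_1 = (-2*v) du + (-2*u) dv
  For the y component: f_2(F) = 2*u*v - 3; d F_2 = (0) du + (6*v) dv
Combining and collecting du, dv coefficients:
  coeff of du: 2*v*(2*u*v - 1)
  coeff of dv: 4*u^2*v + 12*u*v^2 - 2*u - 18*v
F^* omega = (2*v*(2*u*v - 1)) du + (4*u^2*v + 12*u*v^2 - 2*u - 18*v) dv.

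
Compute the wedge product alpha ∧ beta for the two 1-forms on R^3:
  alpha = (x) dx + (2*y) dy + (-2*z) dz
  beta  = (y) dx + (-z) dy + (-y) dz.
alpha ∧ beta = (-x*z - 2*y^2) dx ∧ dy + (y*(-x + 2*z)) dx ∧ dz + (-2*y^2 - 2*z^2) dy ∧ dz

Distribute the wedge, using dx_i ∧ dx_j = -dx_j ∧ dx_i and dx_i ∧ dx_i = 0. For each pair (i, j) with i < j, the coefficient of dx_i ∧ dx_j in alpha ∧ beta is (alpha_i * beta_j - alpha_j * beta_i). Collecting: alpha ∧ beta = (-x*z - 2*y^2) dx ∧ dy + (y*(-x + 2*z)) dx ∧ dz + (-2*y^2 - 2*z^2) dy ∧ dz.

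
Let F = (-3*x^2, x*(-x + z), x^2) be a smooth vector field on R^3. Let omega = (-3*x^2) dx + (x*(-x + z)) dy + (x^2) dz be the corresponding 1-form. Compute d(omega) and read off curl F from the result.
d(omega) = (-x) dy ∧ dz + (-2*x) dz ∧ dx + (-2*x + z) dx ∧ dy; curl F = (-x, -2*x, -2*x + z)

d omega = sum_{i<j} (∂f_j/∂x_i - ∂f_i/∂x_j) dx_i ∧ dx_j. Under the identification (dy ∧ dz, dz ∧ dx, dx ∧ dy) ↔ (e_x, e_y, e_z), the coefficients are exactly the components of curl F. Compute:
  ∂R/∂y - ∂Q/∂z = (0) - (x) = -x
  ∂P/∂z - ∂R/∂x = (0) - (2*x) = -2*x
  ∂Q/∂x - ∂P/∂y = (-2*x + z) - (0) = -2*x + z.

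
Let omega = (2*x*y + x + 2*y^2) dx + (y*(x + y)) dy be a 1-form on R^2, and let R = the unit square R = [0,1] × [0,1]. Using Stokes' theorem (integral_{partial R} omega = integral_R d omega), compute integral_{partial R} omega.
integral_(partial R) omega = -5/2

Stokes: integral_partial_R omega = integral_R d omega with d omega = (∂Q/∂x - ∂P/∂y) dx ∧ dy.
  ∂Q/∂x = y
  ∂P/∂y = 2*x + 4*y
  integrand = ∂Q/∂x - ∂P/∂y = -2*x - 3*y.
Integrating over R: integral_0^1 integral_0^1 (-2*x - 3*y) dx dy = -5/2.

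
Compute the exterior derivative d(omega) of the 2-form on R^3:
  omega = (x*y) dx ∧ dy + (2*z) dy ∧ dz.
d(omega) = 0

For a 2-form omega = sum_{i<j} g_{ij} dx_i ∧ dx_j, the exterior derivative is
  d(omega) = sum_{i<j} d(g_{ij}) ∧ dx_i ∧ dx_j = sum_{i<j, k} (∂g_{ij}/∂x_k) dx_k ∧ dx_i ∧ dx_j.
Expand each term, using dx_k ∧ dx_i ∧ dx_j = sgn(permutation) dx_{(a)} ∧ dx_{(b)} ∧ dx_{(c)} with (a < b < c) sorted:

Collecting like 3-forms: d(omega) = 0.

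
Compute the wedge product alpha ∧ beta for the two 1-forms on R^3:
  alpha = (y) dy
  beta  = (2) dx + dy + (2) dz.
alpha ∧ beta = (-2*y) dx ∧ dy + (2*y) dy ∧ dz

Distribute the wedge, using dx_i ∧ dx_j = -dx_j ∧ dx_i and dx_i ∧ dx_i = 0. For each pair (i, j) with i < j, the coefficient of dx_i ∧ dx_j in alpha ∧ beta is (alpha_i * beta_j - alpha_j * beta_i). Collecting: alpha ∧ beta = (-2*y) dx ∧ dy + (2*y) dy ∧ dz.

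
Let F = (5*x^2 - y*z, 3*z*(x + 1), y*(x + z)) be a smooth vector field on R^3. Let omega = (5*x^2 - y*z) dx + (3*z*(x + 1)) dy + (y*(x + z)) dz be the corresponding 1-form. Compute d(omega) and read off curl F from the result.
d(omega) = (-2*x + z - 3) dy ∧ dz + (-2*y) dz ∧ dx + (4*z) dx ∧ dy; curl F = (-2*x + z - 3, -2*y, 4*z)

d omega = sum_{i<j} (∂f_j/∂x_i - ∂f_i/∂x_j) dx_i ∧ dx_j. Under the identification (dy ∧ dz, dz ∧ dx, dx ∧ dy) ↔ (e_x, e_y, e_z), the coefficients are exactly the components of curl F. Compute:
  ∂R/∂y - ∂Q/∂z = (x + z) - (3*x + 3) = -2*x + z - 3
  ∂P/∂z - ∂R/∂x = (-y) - (y) = -2*y
  ∂Q/∂x - ∂P/∂y = (3*z) - (-z) = 4*z.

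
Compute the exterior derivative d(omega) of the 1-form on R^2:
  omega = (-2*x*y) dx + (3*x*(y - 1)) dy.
d(omega) = (2*x + 3*y - 3) dx ∧ dy

For a 1-form omega = sum_i f_i dx_i, the exterior derivative is
  d(omega) = sum_{i < j} (∂f_j/∂x_i - ∂f_i/∂x_j) dx_i ∧ dx_j.
  coefficient of dx ∧ dy: ∂f_2/∂x - ∂f_1/∂y = ∂(3*x*(y - 1))/∂x - ∂(-2*x*y)/∂y = 2*x + 3*y - 3
Assembling: d(omega) = (2*x + 3*y - 3) dx ∧ dy.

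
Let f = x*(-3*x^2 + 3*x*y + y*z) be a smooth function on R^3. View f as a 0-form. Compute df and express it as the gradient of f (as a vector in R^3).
df = (-9*x^2 + 6*x*y + y*z) dx + (x*(3*x + z)) dy + (x*y) dz; grad f = (-9*x^2 + 6*x*y + y*z, x*(3*x + z), x*y)

For a 0-form f, d f = (∂f/∂x) dx + (∂f/∂y) dy + (∂f/∂z) dz. The components of the vector representation are exactly the entries of grad f in Cartesian coordinates:
  ∂f/∂x = -9*x^2 + 6*x*y + y*z
  ∂f/∂y = x*(3*x + z)
  ∂f/∂z = x*y.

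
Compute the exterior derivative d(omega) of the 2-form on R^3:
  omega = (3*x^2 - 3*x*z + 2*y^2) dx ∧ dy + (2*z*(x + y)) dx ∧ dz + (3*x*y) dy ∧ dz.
d(omega) = (-3*x + 3*y - 2*z) dx ∧ dy ∧ dz

For a 2-form omega = sum_{i<j} g_{ij} dx_i ∧ dx_j, the exterior derivative is
  d(omega) = sum_{i<j} d(g_{ij}) ∧ dx_i ∧ dx_j = sum_{i<j, k} (∂g_{ij}/∂x_k) dx_k ∧ dx_i ∧ dx_j.
Expand each term, using dx_k ∧ dx_i ∧ dx_j = sgn(permutation) dx_{(a)} ∧ dx_{(b)} ∧ dx_{(c)} with (a < b < c) sorted:
  d(3*x^2 - 3*x*z + 2*y^2) includes (∂/∂z)(3*x^2 - 3*x*z + 2*y^2) dz = (-3*x) dz, which multiplied by dx ∧ dy gives (-3*x) dx ∧ dy ∧ dz
  d(2*z*(x + y)) includes (∂/∂y)(2*z*(x + y)) dy = (2*z) dy, which multiplied by dx ∧ dz gives (-2*z) dx ∧ dy ∧ dz
  d(3*x*y) includes (∂/∂x)(3*x*y) dx = (3*y) dx, which multiplied by dy ∧ dz gives (3*y) dx ∧ dy ∧ dz
Collecting like 3-forms: d(omega) = (-3*x + 3*y - 2*z) dx ∧ dy ∧ dz.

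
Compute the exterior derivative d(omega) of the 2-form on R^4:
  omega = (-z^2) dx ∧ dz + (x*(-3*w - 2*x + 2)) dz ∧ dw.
d(omega) = (-3*w - 4*x + 2) dx ∧ dz ∧ dw

For a 2-form omega = sum_{i<j} g_{ij} dx_i ∧ dx_j, the exterior derivative is
  d(omega) = sum_{i<j} d(g_{ij}) ∧ dx_i ∧ dx_j = sum_{i<j, k} (∂g_{ij}/∂x_k) dx_k ∧ dx_i ∧ dx_j.
Expand each term, using dx_k ∧ dx_i ∧ dx_j = sgn(permutation) dx_{(a)} ∧ dx_{(b)} ∧ dx_{(c)} with (a < b < c) sorted:
  d(x*(-3*w - 2*x + 2)) includes (∂/∂x)(x*(-3*w - 2*x + 2)) dx = (-3*w - 4*x + 2) dx, which multiplied by dz ∧ dw gives (-3*w - 4*x + 2) dx ∧ dz ∧ dw
Collecting like 3-forms: d(omega) = (-3*w - 4*x + 2) dx ∧ dz ∧ dw.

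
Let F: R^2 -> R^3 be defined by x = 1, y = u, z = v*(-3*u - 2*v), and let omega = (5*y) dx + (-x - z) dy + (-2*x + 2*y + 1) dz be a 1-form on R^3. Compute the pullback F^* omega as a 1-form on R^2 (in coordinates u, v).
F^* omega = (-3*u*v + 2*v^2 + 3*v - 1) du + (-6*u^2 - 8*u*v + 3*u + 4*v) dv

Using F^*(f dg) = (f ∘ F) d(g ∘ F), substitute each coordinate x_i by F_i(u, v) in f_i, and replace dx_i by d F_i = (∂F_i/∂u) du + (∂F_i/∂v) dv.
  For the x component: f_1(F) = 5*u; d F_1 = (0) du + (0) dv
  For the y component: f_2(F) = 3*u*v + 2*v^2 - 1; d F_2 = (1) du + (0) dv
  For the z component: f_3(F) = 2*u - 1; d F_3 = (-3*v) du + (-3*u - 4*v) dv
Combining and collecting du, dv coefficients:
  coeff of du: -3*u*v + 2*v^2 + 3*v - 1
  coeff of dv: -6*u^2 - 8*u*v + 3*u + 4*v
F^* omega = (-3*u*v + 2*v^2 + 3*v - 1) du + (-6*u^2 - 8*u*v + 3*u + 4*v) dv.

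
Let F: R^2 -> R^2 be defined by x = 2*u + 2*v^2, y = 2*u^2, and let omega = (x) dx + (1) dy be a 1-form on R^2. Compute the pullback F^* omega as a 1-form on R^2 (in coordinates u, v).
F^* omega = (8*u + 4*v^2) du + (8*v*(u + v^2)) dv

Using F^*(f dg) = (f ∘ F) d(g ∘ F), substitute each coordinate x_i by F_i(u, v) in f_i, and replace dx_i by d F_i = (∂F_i/∂u) du + (∂F_i/∂v) dv.
  For the x component: f_1(F) = 2*u + 2*v^2; d F_1 = (2) du + (4*v) dv
  For the y component: f_2(F) = 1; d F_2 = (4*u) du + (0) dv
Combining and collecting du, dv coefficients:
  coeff of du: 8*u + 4*v^2
  coeff of dv: 8*v*(u + v^2)
F^* omega = (8*u + 4*v^2) du + (8*v*(u + v^2)) dv.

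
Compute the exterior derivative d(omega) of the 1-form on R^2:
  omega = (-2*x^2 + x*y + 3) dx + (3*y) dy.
d(omega) = (-x) dx ∧ dy

For a 1-form omega = sum_i f_i dx_i, the exterior derivative is
  d(omega) = sum_{i < j} (∂f_j/∂x_i - ∂f_i/∂x_j) dx_i ∧ dx_j.
  coefficient of dx ∧ dy: ∂f_2/∂x - ∂f_1/∂y = ∂(3*y)/∂x - ∂(-2*x^2 + x*y + 3)/∂y = -x
Assembling: d(omega) = (-x) dx ∧ dy.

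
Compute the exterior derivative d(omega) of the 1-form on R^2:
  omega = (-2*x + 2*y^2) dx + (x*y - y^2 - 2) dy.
d(omega) = (-3*y) dx ∧ dy

For a 1-form omega = sum_i f_i dx_i, the exterior derivative is
  d(omega) = sum_{i < j} (∂f_j/∂x_i - ∂f_i/∂x_j) dx_i ∧ dx_j.
  coefficient of dx ∧ dy: ∂f_2/∂x - ∂f_1/∂y = ∂(x*y - y^2 - 2)/∂x - ∂(-2*x + 2*y^2)/∂y = -3*y
Assembling: d(omega) = (-3*y) dx ∧ dy.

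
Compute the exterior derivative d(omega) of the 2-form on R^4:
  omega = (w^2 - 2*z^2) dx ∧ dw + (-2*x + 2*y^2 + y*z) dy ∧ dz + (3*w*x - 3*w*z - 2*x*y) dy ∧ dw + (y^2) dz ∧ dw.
d(omega) = (4*z) dx ∧ dz ∧ dw + (-2) dx ∧ dy ∧ dz + (3*w - 2*y) dx ∧ dy ∧ dw + (3*w + 2*y) dy ∧ dz ∧ dw

For a 2-form omega = sum_{i<j} g_{ij} dx_i ∧ dx_j, the exterior derivative is
  d(omega) = sum_{i<j} d(g_{ij}) ∧ dx_i ∧ dx_j = sum_{i<j, k} (∂g_{ij}/∂x_k) dx_k ∧ dx_i ∧ dx_j.
Expand each term, using dx_k ∧ dx_i ∧ dx_j = sgn(permutation) dx_{(a)} ∧ dx_{(b)} ∧ dx_{(c)} with (a < b < c) sorted:
  d(w^2 - 2*z^2) includes (∂/∂z)(w^2 - 2*z^2) dz = (-4*z) dz, which multiplied by dx ∧ dw gives (4*z) dx ∧ dz ∧ dw
  d(-2*x + 2*y^2 + y*z) includes (∂/∂x)(-2*x + 2*y^2 + y*z) dx = (-2) dx, which multiplied by dy ∧ dz gives (-2) dx ∧ dy ∧ dz
  d(3*w*x - 3*w*z - 2*x*y) includes (∂/∂x)(3*w*x - 3*w*z - 2*x*y) dx = (3*w - 2*y) dx, which multiplied by dy ∧ dw gives (3*w - 2*y) dx ∧ dy ∧ dw
  d(3*w*x - 3*w*z - 2*x*y) includes (∂/∂z)(3*w*x - 3*w*z - 2*x*y) dz = (-3*w) dz, which multiplied by dy ∧ dw gives (3*w) dy ∧ dz ∧ dw
  d(y^2) includes (∂/∂y)(y^2) dy = (2*y) dy, which multiplied by dz ∧ dw gives (2*y) dy ∧ dz ∧ dw
Collecting like 3-forms: d(omega) = (4*z) dx ∧ dz ∧ dw + (-2) dx ∧ dy ∧ dz + (3*w - 2*y) dx ∧ dy ∧ dw + (3*w + 2*y) dy ∧ dz ∧ dw.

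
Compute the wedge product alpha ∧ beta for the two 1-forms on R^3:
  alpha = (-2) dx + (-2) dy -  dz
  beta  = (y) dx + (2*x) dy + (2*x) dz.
alpha ∧ beta = (-4*x + 2*y) dx ∧ dy + (-4*x + y) dx ∧ dz + (-2*x) dy ∧ dz

Distribute the wedge, using dx_i ∧ dx_j = -dx_j ∧ dx_i and dx_i ∧ dx_i = 0. For each pair (i, j) with i < j, the coefficient of dx_i ∧ dx_j in alpha ∧ beta is (alpha_i * beta_j - alpha_j * beta_i). Collecting: alpha ∧ beta = (-4*x + 2*y) dx ∧ dy + (-4*x + y) dx ∧ dz + (-2*x) dy ∧ dz.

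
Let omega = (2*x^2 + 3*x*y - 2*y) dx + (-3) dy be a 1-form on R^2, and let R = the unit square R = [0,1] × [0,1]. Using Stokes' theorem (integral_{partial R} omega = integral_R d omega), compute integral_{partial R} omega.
integral_(partial R) omega = 1/2

Stokes: integral_partial_R omega = integral_R d omega with d omega = (∂Q/∂x - ∂P/∂y) dx ∧ dy.
  ∂Q/∂x = 0
  ∂P/∂y = 3*x - 2
  integrand = ∂Q/∂x - ∂P/∂y = 2 - 3*x.
Integrating over R: integral_0^1 integral_0^1 (2 - 3*x) dx dy = 1/2.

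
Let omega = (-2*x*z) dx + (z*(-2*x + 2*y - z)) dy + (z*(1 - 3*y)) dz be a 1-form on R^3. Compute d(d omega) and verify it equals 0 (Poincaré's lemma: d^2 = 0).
d(d omega) = 0

Step 1: d omega = sum_{i<j} (∂f_j/∂x_i - ∂f_i/∂x_j) dx_i ∧ dx_j:
  coeff of dx ∧ dy: -2*z
  coeff of dx ∧ dz: 2*x
  coeff of dy ∧ dz: 2*x - 2*y - z
Step 2: Apply d again to each 2-form coefficient. The only possible 3-form in R^3 is dx ∧ dy ∧ dz, with coefficient
  ∂(coeff of dy∧dz)/∂x - ∂(coeff of dx∧dz)/∂y + ∂(coeff of dx∧dy)/∂z
  = ∂/∂x (2*x - 2*y - z) - ∂/∂y (2*x) + ∂/∂z (-2*z).
Each of these terms simplifies to sums of mixed partials that cancel in pairs. The result is 0 (by equality of mixed partials for smooth functions — Schwarz / Clairaut).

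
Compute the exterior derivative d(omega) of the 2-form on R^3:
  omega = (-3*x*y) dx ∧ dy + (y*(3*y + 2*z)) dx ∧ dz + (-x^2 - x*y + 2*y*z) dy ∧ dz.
d(omega) = (-2*x - 7*y - 2*z) dx ∧ dy ∧ dz

For a 2-form omega = sum_{i<j} g_{ij} dx_i ∧ dx_j, the exterior derivative is
  d(omega) = sum_{i<j} d(g_{ij}) ∧ dx_i ∧ dx_j = sum_{i<j, k} (∂g_{ij}/∂x_k) dx_k ∧ dx_i ∧ dx_j.
Expand each term, using dx_k ∧ dx_i ∧ dx_j = sgn(permutation) dx_{(a)} ∧ dx_{(b)} ∧ dx_{(c)} with (a < b < c) sorted:
  d(y*(3*y + 2*z)) includes (∂/∂y)(y*(3*y + 2*z)) dy = (6*y + 2*z) dy, which multiplied by dx ∧ dz gives (-6*y - 2*z) dx ∧ dy ∧ dz
  d(-x^2 - x*y + 2*y*z) includes (∂/∂x)(-x^2 - x*y + 2*y*z) dx = (-2*x - y) dx, which multiplied by dy ∧ dz gives (-2*x - y) dx ∧ dy ∧ dz
Collecting like 3-forms: d(omega) = (-2*x - 7*y - 2*z) dx ∧ dy ∧ dz.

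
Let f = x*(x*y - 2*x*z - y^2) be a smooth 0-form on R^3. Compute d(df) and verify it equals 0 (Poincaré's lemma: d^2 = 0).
d(df) = 0

Step 1: df = sum_i (∂f/∂x_i) dx_i = (2*x*y - 4*x*z - y^2) dx + (x*(x - 2*y)) dy + (-2*x^2) dz.
Step 2: Apply d again. Using the 1-form formula, the coefficient of dx ∧ dy in d(df) is ∂^2 f/∂x ∂y - ∂^2 f/∂y ∂x = (2*x - 2*y) - (2*x - 2*y) = 0 (equality of mixed partials for smooth f).
Similarly for dx ∧ dz and dy ∧ dz — all coefficients vanish. So d(df) = 0.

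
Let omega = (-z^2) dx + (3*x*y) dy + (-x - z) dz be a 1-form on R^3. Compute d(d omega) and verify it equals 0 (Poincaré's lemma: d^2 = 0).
d(d omega) = 0

Step 1: d omega = sum_{i<j} (∂f_j/∂x_i - ∂f_i/∂x_j) dx_i ∧ dx_j:
  coeff of dx ∧ dy: 3*y
  coeff of dx ∧ dz: 2*z - 1
  coeff of dy ∧ dz: 0
Step 2: Apply d again to each 2-form coefficient. The only possible 3-form in R^3 is dx ∧ dy ∧ dz, with coefficient
  ∂(coeff of dy∧dz)/∂x - ∂(coeff of dx∧dz)/∂y + ∂(coeff of dx∧dy)/∂z
  = ∂/∂x (0) - ∂/∂y (2*z - 1) + ∂/∂z (3*y).
Each of these terms simplifies to sums of mixed partials that cancel in pairs. The result is 0 (by equality of mixed partials for smooth functions — Schwarz / Clairaut).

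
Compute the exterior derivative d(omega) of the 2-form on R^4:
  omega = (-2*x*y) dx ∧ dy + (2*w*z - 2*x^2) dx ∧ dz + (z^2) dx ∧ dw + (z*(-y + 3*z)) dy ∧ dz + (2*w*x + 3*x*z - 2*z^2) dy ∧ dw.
d(omega) = (2*w + 3*z) dx ∧ dy ∧ dw + (-3*x + 4*z) dy ∧ dz ∧ dw

For a 2-form omega = sum_{i<j} g_{ij} dx_i ∧ dx_j, the exterior derivative is
  d(omega) = sum_{i<j} d(g_{ij}) ∧ dx_i ∧ dx_j = sum_{i<j, k} (∂g_{ij}/∂x_k) dx_k ∧ dx_i ∧ dx_j.
Expand each term, using dx_k ∧ dx_i ∧ dx_j = sgn(permutation) dx_{(a)} ∧ dx_{(b)} ∧ dx_{(c)} with (a < b < c) sorted:
  d(2*w*z - 2*x^2) includes (∂/∂w)(2*w*z - 2*x^2) dw = (2*z) dw, which multiplied by dx ∧ dz gives (2*z) dx ∧ dz ∧ dw
  d(z^2) includes (∂/∂z)(z^2) dz = (2*z) dz, which multiplied by dx ∧ dw gives (-2*z) dx ∧ dz ∧ dw
  d(2*w*x + 3*x*z - 2*z^2) includes (∂/∂x)(2*w*x + 3*x*z - 2*z^2) dx = (2*w + 3*z) dx, which multiplied by dy ∧ dw gives (2*w + 3*z) dx ∧ dy ∧ dw
  d(2*w*x + 3*x*z - 2*z^2) includes (∂/∂z)(2*w*x + 3*x*z - 2*z^2) dz = (3*x - 4*z) dz, which multiplied by dy ∧ dw gives (-3*x + 4*z) dy ∧ dz ∧ dw
Collecting like 3-forms: d(omega) = (2*w + 3*z) dx ∧ dy ∧ dw + (-3*x + 4*z) dy ∧ dz ∧ dw.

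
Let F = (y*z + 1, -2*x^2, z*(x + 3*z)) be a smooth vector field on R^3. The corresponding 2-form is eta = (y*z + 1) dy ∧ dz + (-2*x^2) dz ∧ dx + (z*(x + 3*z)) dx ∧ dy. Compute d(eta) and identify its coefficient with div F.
d(eta) = (x + 6*z) dx ∧ dy ∧ dz; div F = x + 6*z

For a 2-form in R^3 of the form above, applying d gives a 3-form with coefficient ∂P/∂x + ∂Q/∂y + ∂R/∂z:
  ∂P/∂x = 0
  ∂Q/∂y = 0
  ∂R/∂z = x + 6*z
Sum = x + 6*z, which is exactly div F.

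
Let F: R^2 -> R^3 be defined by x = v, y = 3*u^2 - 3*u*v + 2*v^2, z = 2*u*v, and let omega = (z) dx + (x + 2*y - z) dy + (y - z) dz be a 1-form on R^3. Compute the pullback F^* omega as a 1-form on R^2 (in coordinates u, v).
F^* omega = (36*u^3 - 60*u^2*v + 38*u*v^2 + 6*u*v - 8*v^3 - 3*v^2) du + (-12*u^3 + 38*u^2*v - 40*u*v^2 - u*v + 16*v^3 + 4*v^2) dv

Using F^*(f dg) = (f ∘ F) d(g ∘ F), substitute each coordinate x_i by F_i(u, v) in f_i, and replace dx_i by d F_i = (∂F_i/∂u) du + (∂F_i/∂v) dv.
  For the x component: f_1(F) = 2*u*v; d F_1 = (0) du + (1) dv
  For the y component: f_2(F) = 6*u^2 - 8*u*v + 4*v^2 + v; d F_2 = (6*u - 3*v) du + (-3*u + 4*v) dv
  For the z component: f_3(F) = 3*u^2 - 5*u*v + 2*v^2; d F_3 = (2*v) du + (2*u) dv
Combining and collecting du, dv coefficients:
  coeff of du: 36*u^3 - 60*u^2*v + 38*u*v^2 + 6*u*v - 8*v^3 - 3*v^2
  coeff of dv: -12*u^3 + 38*u^2*v - 40*u*v^2 - u*v + 16*v^3 + 4*v^2
F^* omega = (36*u^3 - 60*u^2*v + 38*u*v^2 + 6*u*v - 8*v^3 - 3*v^2) du + (-12*u^3 + 38*u^2*v - 40*u*v^2 - u*v + 16*v^3 + 4*v^2) dv.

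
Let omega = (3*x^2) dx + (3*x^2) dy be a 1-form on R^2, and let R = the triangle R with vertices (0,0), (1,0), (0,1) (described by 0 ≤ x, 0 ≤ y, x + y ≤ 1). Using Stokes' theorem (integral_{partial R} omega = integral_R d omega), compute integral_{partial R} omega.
integral_(partial R) omega = 1

Stokes: integral_partial_R omega = integral_R d omega with d omega = (∂Q/∂x - ∂P/∂y) dx ∧ dy.
  ∂Q/∂x = 6*x
  ∂P/∂y = 0
  integrand = ∂Q/∂x - ∂P/∂y = 6*x.
Integrating over R: integral_0^1 integral_0^{1-x} (6*x) dy dx = 1.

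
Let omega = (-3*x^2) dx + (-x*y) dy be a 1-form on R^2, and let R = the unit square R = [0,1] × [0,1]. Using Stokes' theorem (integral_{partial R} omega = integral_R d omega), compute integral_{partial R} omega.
integral_(partial R) omega = -1/2

Stokes: integral_partial_R omega = integral_R d omega with d omega = (∂Q/∂x - ∂P/∂y) dx ∧ dy.
  ∂Q/∂x = -y
  ∂P/∂y = 0
  integrand = ∂Q/∂x - ∂P/∂y = -y.
Integrating over R: integral_0^1 integral_0^1 (-y) dx dy = -1/2.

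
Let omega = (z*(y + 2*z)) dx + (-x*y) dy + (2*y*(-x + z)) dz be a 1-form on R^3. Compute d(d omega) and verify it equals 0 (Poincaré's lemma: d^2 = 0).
d(d omega) = 0

Step 1: d omega = sum_{i<j} (∂f_j/∂x_i - ∂f_i/∂x_j) dx_i ∧ dx_j:
  coeff of dx ∧ dy: -y - z
  coeff of dx ∧ dz: -3*y - 4*z
  coeff of dy ∧ dz: -2*x + 2*z
Step 2: Apply d again to each 2-form coefficient. The only possible 3-form in R^3 is dx ∧ dy ∧ dz, with coefficient
  ∂(coeff of dy∧dz)/∂x - ∂(coeff of dx∧dz)/∂y + ∂(coeff of dx∧dy)/∂z
  = ∂/∂x (-2*x + 2*z) - ∂/∂y (-3*y - 4*z) + ∂/∂z (-y - z).
Each of these terms simplifies to sums of mixed partials that cancel in pairs. The result is 0 (by equality of mixed partials for smooth functions — Schwarz / Clairaut).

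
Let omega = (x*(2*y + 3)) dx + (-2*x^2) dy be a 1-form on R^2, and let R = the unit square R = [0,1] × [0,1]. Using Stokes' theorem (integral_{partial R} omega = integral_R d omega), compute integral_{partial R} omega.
integral_(partial R) omega = -3

Stokes: integral_partial_R omega = integral_R d omega with d omega = (∂Q/∂x - ∂P/∂y) dx ∧ dy.
  ∂Q/∂x = -4*x
  ∂P/∂y = 2*x
  integrand = ∂Q/∂x - ∂P/∂y = -6*x.
Integrating over R: integral_0^1 integral_0^1 (-6*x) dx dy = -3.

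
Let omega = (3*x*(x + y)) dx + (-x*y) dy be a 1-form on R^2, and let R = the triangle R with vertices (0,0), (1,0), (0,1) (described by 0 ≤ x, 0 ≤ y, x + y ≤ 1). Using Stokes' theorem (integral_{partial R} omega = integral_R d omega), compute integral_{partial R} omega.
integral_(partial R) omega = -2/3

Stokes: integral_partial_R omega = integral_R d omega with d omega = (∂Q/∂x - ∂P/∂y) dx ∧ dy.
  ∂Q/∂x = -y
  ∂P/∂y = 3*x
  integrand = ∂Q/∂x - ∂P/∂y = -3*x - y.
Integrating over R: integral_0^1 integral_0^{1-x} (-3*x - y) dy dx = -2/3.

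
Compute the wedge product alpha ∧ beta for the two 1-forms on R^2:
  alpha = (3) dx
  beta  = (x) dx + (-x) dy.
alpha ∧ beta = (-3*x) dx ∧ dy

Distribute the wedge, using dx_i ∧ dx_j = -dx_j ∧ dx_i and dx_i ∧ dx_i = 0. For each pair (i, j) with i < j, the coefficient of dx_i ∧ dx_j in alpha ∧ beta is (alpha_i * beta_j - alpha_j * beta_i). Collecting: alpha ∧ beta = (-3*x) dx ∧ dy.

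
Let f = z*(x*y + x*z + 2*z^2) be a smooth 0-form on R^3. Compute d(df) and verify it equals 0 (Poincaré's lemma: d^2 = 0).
d(df) = 0

Step 1: df = sum_i (∂f/∂x_i) dx_i = (z*(y + z)) dx + (x*z) dy + (x*y + 2*x*z + 6*z^2) dz.
Step 2: Apply d again. Using the 1-form formula, the coefficient of dx ∧ dy in d(df) is ∂^2 f/∂x ∂y - ∂^2 f/∂y ∂x = (z) - (z) = 0 (equality of mixed partials for smooth f).
Similarly for dx ∧ dz and dy ∧ dz — all coefficients vanish. So d(df) = 0.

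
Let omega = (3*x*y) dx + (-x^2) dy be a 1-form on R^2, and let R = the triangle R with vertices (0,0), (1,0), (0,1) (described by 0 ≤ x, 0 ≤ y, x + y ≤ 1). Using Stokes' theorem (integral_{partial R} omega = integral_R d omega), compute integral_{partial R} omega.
integral_(partial R) omega = -5/6

Stokes: integral_partial_R omega = integral_R d omega with d omega = (∂Q/∂x - ∂P/∂y) dx ∧ dy.
  ∂Q/∂x = -2*x
  ∂P/∂y = 3*x
  integrand = ∂Q/∂x - ∂P/∂y = -5*x.
Integrating over R: integral_0^1 integral_0^{1-x} (-5*x) dy dx = -5/6.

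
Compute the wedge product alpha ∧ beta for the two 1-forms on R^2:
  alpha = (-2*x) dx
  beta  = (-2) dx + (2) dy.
alpha ∧ beta = (-4*x) dx ∧ dy

Distribute the wedge, using dx_i ∧ dx_j = -dx_j ∧ dx_i and dx_i ∧ dx_i = 0. For each pair (i, j) with i < j, the coefficient of dx_i ∧ dx_j in alpha ∧ beta is (alpha_i * beta_j - alpha_j * beta_i). Collecting: alpha ∧ beta = (-4*x) dx ∧ dy.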